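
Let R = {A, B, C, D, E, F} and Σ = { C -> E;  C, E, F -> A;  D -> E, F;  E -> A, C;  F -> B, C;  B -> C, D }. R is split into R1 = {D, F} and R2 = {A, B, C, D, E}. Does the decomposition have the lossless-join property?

Yes

Common attributes: R1 ∩ R2 = {D}.
Closure of {D}: D → E, F applies, adding E, F; E → A, C applies, adding A, C; F → B, C applies, adding B. So (D)⁺ = {A, B, C, D, E, F}.
This closure contains every attribute of R1, so R1 ∩ R2 → R1. The join is lossless.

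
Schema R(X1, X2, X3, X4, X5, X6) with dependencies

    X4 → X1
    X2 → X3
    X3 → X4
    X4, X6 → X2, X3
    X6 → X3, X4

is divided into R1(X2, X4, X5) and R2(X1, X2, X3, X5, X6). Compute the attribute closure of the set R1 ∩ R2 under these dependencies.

R1 ∩ R2 = {X2, X5}.
X2 → X3 applies, adding X3
X3 → X4 applies, adding X4
X4 → X1 applies, adding X1
Closure: {X1, X2, X3, X4, X5}.

X1, X2, X3, X4, X5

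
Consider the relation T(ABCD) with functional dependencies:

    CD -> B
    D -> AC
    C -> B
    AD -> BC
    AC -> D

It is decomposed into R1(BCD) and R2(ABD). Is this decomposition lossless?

Yes

Common attributes: R1 ∩ R2 = {BD}.
Closure of {BD}: D → AC applies, adding AC. So (BD)⁺ = {ABCD}.
This closure contains every attribute of R1, so R1 ∩ R2 → R1. The join is lossless.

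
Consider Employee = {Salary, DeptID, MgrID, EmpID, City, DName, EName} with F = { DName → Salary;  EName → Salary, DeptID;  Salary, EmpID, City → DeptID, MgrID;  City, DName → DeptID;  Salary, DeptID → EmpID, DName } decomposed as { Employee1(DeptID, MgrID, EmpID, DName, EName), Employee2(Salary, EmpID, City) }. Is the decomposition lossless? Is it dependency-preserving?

lossy and not dependency-preserving

Lossless test: (EmpID)⁺ = {EmpID}, which is a superkey of neither fragment — lossy.
Dependency preservation: the restricted closure of {DName} across the fragments never reaches {Salary}, so DName → Salary cannot be enforced without a join — not preserved.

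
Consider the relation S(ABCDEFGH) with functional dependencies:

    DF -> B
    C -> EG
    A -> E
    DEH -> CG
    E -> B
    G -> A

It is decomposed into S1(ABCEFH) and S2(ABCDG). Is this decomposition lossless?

Common attributes: S1 ∩ S2 = {ABC}.
Closure of {ABC}: C → EG applies, adding EG. So (ABC)⁺ = {ABCEG}.
The closure contains neither all of S1 = {ABCEFH} nor all of S2 = {ABCDG}, so the common attributes are not a superkey of either fragment. The join is lossy.

No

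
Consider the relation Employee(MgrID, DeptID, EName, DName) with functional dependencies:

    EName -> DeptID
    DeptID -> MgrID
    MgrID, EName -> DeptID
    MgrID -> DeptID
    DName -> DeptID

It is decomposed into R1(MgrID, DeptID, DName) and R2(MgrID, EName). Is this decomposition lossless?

Common attributes: R1 ∩ R2 = {MgrID}.
Closure of {MgrID}: MgrID → DeptID applies, adding DeptID. So (MgrID)⁺ = {MgrID, DeptID}.
The closure contains neither all of R1 = {MgrID, DeptID, DName} nor all of R2 = {MgrID, EName}, so the common attributes are not a superkey of either fragment. The join is lossy.

No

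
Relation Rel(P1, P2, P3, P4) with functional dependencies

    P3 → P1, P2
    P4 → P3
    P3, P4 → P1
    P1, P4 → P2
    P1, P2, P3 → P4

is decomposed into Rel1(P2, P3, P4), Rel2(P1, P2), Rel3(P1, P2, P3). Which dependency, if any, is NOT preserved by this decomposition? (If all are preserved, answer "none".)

none

P3 → P1, P2 lies within Rel3.
P4 → P3 lies within Rel1.
P3, P4 → P1: restricted closure across fragments reaches P1.
P1, P4 → P2: restricted closure across fragments reaches P2.
P1, P2, P3 → P4: restricted closure across fragments reaches P4.
Every dependency is enforceable on the fragments, so the decomposition is dependency-preserving.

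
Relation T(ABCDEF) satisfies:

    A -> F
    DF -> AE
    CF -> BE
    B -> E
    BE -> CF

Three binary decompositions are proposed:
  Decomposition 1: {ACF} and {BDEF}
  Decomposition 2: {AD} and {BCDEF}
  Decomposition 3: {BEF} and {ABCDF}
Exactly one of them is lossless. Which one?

Decomposition 1: common = {F}, closure = {F} → lossy.
Decomposition 2: common = {D}, closure = {D} → lossy.
Decomposition 3: common = {BF}, closure = {BCEF} → lossless.

Decomposition 3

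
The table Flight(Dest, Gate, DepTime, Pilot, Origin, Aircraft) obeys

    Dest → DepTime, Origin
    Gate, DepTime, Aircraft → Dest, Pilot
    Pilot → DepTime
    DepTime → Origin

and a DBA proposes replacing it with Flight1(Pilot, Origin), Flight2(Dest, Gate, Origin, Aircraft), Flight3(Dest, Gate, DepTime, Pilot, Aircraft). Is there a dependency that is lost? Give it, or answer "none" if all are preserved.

DepTime → Origin

Check DepTime → Origin: no single fragment contains all of {DepTime, Origin}, and the restricted closure of {DepTime} across the fragments never reaches {Origin}.
Dest → DepTime, Origin is preserved.
Gate, DepTime, Aircraft → Dest, Pilot is preserved.
Pilot → DepTime is preserved.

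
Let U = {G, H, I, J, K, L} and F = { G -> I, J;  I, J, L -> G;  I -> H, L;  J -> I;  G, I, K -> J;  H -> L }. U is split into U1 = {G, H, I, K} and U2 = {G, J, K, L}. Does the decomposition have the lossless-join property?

Yes

Common attributes: U1 ∩ U2 = {G, K}.
Closure of {G, K}: G → I, J applies, adding I, J; I → H, L applies, adding H, L. So (G, K)⁺ = {G, H, I, J, K, L}.
This closure contains every attribute of U1, so U1 ∩ U2 → U1. The join is lossless.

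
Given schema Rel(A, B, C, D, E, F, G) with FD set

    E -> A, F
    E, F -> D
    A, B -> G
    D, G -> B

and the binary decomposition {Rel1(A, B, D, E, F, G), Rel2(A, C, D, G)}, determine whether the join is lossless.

Common attributes: Rel1 ∩ Rel2 = {A, D, G}.
Closure of {A, D, G}: D, G → B applies, adding B. So (A, D, G)⁺ = {A, B, D, G}.
The closure contains neither all of Rel1 = {A, B, D, E, F, G} nor all of Rel2 = {A, C, D, G}, so the common attributes are not a superkey of either fragment. The join is lossy.

No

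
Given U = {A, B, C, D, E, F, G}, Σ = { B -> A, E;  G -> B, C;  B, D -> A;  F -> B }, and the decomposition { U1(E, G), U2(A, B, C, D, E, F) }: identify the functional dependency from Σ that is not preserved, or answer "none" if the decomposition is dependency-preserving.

G -> B, C

Check G → B, C: no single fragment contains all of {B, C, G}, and the restricted closure of {G} across the fragments never reaches {B, C}.
B → A, E is preserved.
B, D → A is preserved.
F → B is preserved.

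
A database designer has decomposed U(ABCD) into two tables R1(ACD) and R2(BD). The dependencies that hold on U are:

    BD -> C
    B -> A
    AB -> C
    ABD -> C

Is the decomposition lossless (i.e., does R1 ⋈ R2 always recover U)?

No

Common attributes: R1 ∩ R2 = {D}.
No dependency enlarges {D}, so (D)⁺ = {D}.
The closure contains neither all of R1 = {ACD} nor all of R2 = {BD}, so the common attributes are not a superkey of either fragment. The join is lossy.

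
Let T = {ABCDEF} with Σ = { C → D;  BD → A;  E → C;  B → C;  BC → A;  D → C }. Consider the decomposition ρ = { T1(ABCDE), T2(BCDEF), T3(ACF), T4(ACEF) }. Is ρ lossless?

Yes

Chase test. Columns are ABCDEF; row i has aⱼ where attribute j ∈ Ti, else bᵢⱼ.
Initial tableau (one row per fragment):
  row 1: a1 a2 a3 a4 a5 b16
  row 2: b21 a2 a3 a4 a5 a6
  row 3: a1 b32 a3 b34 b35 a6
  row 4: a1 b42 a3 b44 a5 a6
Rows 1 and 3 agree on C; apply C→D and equate their D entries.
Rows 1 and 4 agree on C; apply C→D and equate their D entries.
Rows 1 and 2 agree on BD; apply BD→A and equate their A entries.
Row 2 is now all distinguished symbols — the join is lossless.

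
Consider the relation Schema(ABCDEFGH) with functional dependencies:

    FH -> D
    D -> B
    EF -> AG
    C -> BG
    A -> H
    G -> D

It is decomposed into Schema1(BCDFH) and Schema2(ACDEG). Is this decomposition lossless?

No

Common attributes: Schema1 ∩ Schema2 = {CD}.
Closure of {CD}: D → B applies, adding B; C → BG applies, adding G. So (CD)⁺ = {BCDG}.
The closure contains neither all of Schema1 = {BCDFH} nor all of Schema2 = {ACDEG}, so the common attributes are not a superkey of either fragment. The join is lossy.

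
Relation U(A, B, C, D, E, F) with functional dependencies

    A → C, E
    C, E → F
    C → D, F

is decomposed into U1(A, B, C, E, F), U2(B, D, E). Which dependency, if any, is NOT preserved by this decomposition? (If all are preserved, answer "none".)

C → D, F

Check C → D, F: no single fragment contains all of {C, D, F}, and the restricted closure of {C} across the fragments never reaches {D, F}.
A → C, E is preserved.
C, E → F is preserved.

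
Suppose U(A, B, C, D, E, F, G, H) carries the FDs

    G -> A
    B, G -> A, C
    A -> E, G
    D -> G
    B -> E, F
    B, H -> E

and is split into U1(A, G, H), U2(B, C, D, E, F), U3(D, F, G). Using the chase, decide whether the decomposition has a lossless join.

No

Chase test. Columns are A, B, C, D, E, F, G, H; row i has aⱼ where attribute j ∈ Ui, else bᵢⱼ.
Initial tableau (one row per fragment):
  row 1: a1 b12 b13 b14 b15 b16 a7 a8
  row 2: b21 a2 a3 a4 a5 a6 b27 b28
  row 3: b31 b32 b33 a4 b35 a6 a7 b38
Rows 1 and 3 agree on G; apply G→A and equate their A entries.
Rows 1 and 3 agree on A; apply A→E, G and equate their E, G entries.
Rows 2 and 3 agree on D; apply D→G and equate their G entries.
Rows 1 and 2 agree on G; apply G→A and equate their A entries.
Rows 1 and 2 agree on A; apply A→E, G and equate their E, G entries.
No row becomes fully distinguished — the join is lossy.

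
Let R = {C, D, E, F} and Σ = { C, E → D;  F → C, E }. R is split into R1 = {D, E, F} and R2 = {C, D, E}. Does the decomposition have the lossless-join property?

Common attributes: R1 ∩ R2 = {D, E}.
No dependency enlarges {D, E}, so (D, E)⁺ = {D, E}.
The closure contains neither all of R1 = {D, E, F} nor all of R2 = {C, D, E}, so the common attributes are not a superkey of either fragment. The join is lossy.

No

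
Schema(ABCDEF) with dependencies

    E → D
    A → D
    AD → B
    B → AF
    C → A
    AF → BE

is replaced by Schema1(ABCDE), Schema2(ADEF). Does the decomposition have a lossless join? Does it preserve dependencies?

Lossless test: (ADE)⁺ = {ABDEF}, which contains all of one fragment — lossless.
Dependency preservation: B → AF; AF → BE are not contained in any single fragment, but the restricted closure of each left-hand side across the fragments still reaches the right-hand side; the remaining FDs each lie inside some fragment. All dependencies are preserved.

lossless and dependency-preserving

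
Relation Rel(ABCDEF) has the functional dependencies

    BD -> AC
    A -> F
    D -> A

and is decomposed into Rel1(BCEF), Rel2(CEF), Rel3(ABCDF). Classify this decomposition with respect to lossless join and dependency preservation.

Lossless test (chase): applying each FD to every pair of rows produces no changes in the tableau, so no row becomes fully distinguished — the join is lossy.
Dependency preservation: every FD's attributes lie within a single fragment, so each can be enforced locally — preserved.

lossy but dependency-preserving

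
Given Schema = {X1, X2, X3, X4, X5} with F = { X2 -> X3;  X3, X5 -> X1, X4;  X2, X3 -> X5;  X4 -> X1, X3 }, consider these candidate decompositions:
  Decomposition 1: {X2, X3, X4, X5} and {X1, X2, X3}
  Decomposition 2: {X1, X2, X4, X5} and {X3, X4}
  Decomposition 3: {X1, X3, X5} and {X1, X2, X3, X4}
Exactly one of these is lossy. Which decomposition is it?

Decomposition 1: common = {X2, X3}, closure = {X1, X2, X3, X4, X5} → lossless.
Decomposition 2: common = {X4}, closure = {X1, X3, X4} → lossless.
Decomposition 3: common = {X1, X3}, closure = {X1, X3} → lossy.

Decomposition 3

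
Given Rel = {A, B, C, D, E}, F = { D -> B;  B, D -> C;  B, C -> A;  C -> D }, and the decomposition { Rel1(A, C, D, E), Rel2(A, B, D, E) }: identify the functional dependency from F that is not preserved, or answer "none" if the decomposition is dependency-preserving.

none

D → B lies within Rel2.
B, D → C: restricted closure across fragments reaches C.
B, C → A: restricted closure across fragments reaches A.
C → D lies within Rel1.
Every dependency is enforceable on the fragments, so the decomposition is dependency-preserving.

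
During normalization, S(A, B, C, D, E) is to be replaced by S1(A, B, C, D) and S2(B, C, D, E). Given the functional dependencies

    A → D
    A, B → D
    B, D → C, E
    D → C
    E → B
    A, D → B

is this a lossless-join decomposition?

Common attributes: S1 ∩ S2 = {B, C, D}.
Closure of {B, C, D}: B, D → C, E applies, adding E. So (B, C, D)⁺ = {B, C, D, E}.
This closure contains every attribute of S2, so S1 ∩ S2 → S2. The join is lossless.

Yes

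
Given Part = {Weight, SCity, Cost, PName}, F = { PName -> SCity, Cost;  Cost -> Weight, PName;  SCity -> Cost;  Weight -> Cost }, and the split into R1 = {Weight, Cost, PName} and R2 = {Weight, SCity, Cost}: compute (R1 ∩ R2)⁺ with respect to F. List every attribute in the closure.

Weight, SCity, Cost, PName

R1 ∩ R2 = {Weight, Cost}.
Cost → Weight, PName applies, adding PName
PName → SCity, Cost applies, adding SCity
Closure: {Weight, SCity, Cost, PName}.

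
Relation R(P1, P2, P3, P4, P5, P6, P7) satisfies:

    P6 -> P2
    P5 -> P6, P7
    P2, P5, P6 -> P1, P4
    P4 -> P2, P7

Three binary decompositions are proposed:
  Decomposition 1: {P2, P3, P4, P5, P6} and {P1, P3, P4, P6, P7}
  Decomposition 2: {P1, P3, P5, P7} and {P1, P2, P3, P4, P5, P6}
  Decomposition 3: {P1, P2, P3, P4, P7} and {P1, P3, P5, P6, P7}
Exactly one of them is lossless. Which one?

Decomposition 2

Decomposition 1: common = {P3, P4, P6}, closure = {P2, P3, P4, P6, P7} → lossy.
Decomposition 2: common = {P1, P3, P5}, closure = {P1, P2, P3, P4, P5, P6, P7} → lossless.
Decomposition 3: common = {P1, P3, P7}, closure = {P1, P3, P7} → lossy.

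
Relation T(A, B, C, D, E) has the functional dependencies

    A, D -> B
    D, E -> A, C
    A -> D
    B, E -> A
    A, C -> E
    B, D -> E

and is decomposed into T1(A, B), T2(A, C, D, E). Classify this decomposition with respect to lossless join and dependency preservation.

lossless but not dependency-preserving

Lossless test: (A)⁺ = {A, B, C, D, E}, which contains all of one fragment — lossless.
Dependency preservation: the restricted closure of {B, E} across the fragments never reaches {A}, so B, E → A cannot be enforced without a join — not preserved.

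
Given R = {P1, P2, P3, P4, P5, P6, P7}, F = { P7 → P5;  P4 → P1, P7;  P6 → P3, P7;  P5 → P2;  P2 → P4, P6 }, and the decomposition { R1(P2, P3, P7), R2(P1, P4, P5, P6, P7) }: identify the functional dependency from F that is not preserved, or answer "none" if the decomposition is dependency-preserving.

none

P7 → P5 lies within R2.
P4 → P1, P7 lies within R2.
P6 → P3, P7: restricted closure across fragments reaches P3, P7.
P5 → P2: restricted closure across fragments reaches P2.
P2 → P4, P6: restricted closure across fragments reaches P4, P6.
Every dependency is enforceable on the fragments, so the decomposition is dependency-preserving.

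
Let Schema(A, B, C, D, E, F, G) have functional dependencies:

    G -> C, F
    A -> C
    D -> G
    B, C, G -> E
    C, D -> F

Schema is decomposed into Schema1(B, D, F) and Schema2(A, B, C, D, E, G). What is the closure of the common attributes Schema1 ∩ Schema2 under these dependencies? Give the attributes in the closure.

B, C, D, E, F, G

Schema1 ∩ Schema2 = {B, D}.
D → G applies, adding G
G → C, F applies, adding C, F
B, C, G → E applies, adding E
Closure: {B, C, D, E, F, G}.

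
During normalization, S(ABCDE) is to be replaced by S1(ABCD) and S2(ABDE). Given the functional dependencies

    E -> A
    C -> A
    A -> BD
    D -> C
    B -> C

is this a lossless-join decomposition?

Yes

Common attributes: S1 ∩ S2 = {ABD}.
Closure of {ABD}: D → C applies, adding C. So (ABD)⁺ = {ABCD}.
This closure contains every attribute of S1, so S1 ∩ S2 → S1. The join is lossless.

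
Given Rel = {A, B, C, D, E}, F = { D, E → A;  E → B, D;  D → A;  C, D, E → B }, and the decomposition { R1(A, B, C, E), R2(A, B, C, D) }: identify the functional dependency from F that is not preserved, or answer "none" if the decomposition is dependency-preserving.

E → B, D

Check E → B, D: no single fragment contains all of {B, D, E}, and the restricted closure of {E} across the fragments never reaches {B, D}.
D, E → A is preserved.
D → A is preserved.
C, D, E → B is preserved.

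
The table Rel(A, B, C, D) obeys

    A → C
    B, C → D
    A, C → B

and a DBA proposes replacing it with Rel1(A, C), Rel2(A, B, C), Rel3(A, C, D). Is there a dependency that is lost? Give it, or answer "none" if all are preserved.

B, C → D

Check B, C → D: no single fragment contains all of {B, C, D}, and the restricted closure of {B, C} across the fragments never reaches {D}.
A → C is preserved.
A, C → B is preserved.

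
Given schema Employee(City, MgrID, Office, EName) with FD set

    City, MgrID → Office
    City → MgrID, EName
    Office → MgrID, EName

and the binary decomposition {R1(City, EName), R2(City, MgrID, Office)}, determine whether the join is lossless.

Common attributes: R1 ∩ R2 = {City}.
Closure of {City}: City → MgrID, EName applies, adding MgrID, EName; City, MgrID → Office applies, adding Office. So (City)⁺ = {City, MgrID, Office, EName}.
This closure contains every attribute of R1, so R1 ∩ R2 → R1. The join is lossless.

Yes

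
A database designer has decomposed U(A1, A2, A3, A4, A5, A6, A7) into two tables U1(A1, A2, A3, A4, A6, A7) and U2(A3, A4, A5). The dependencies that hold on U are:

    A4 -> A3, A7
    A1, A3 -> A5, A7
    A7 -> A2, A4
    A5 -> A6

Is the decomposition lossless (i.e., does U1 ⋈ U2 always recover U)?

No

Common attributes: U1 ∩ U2 = {A3, A4}.
Closure of {A3, A4}: A4 → A3, A7 applies, adding A7; A7 → A2, A4 applies, adding A2. So (A3, A4)⁺ = {A2, A3, A4, A7}.
The closure contains neither all of U1 = {A1, A2, A3, A4, A6, A7} nor all of U2 = {A3, A4, A5}, so the common attributes are not a superkey of either fragment. The join is lossy.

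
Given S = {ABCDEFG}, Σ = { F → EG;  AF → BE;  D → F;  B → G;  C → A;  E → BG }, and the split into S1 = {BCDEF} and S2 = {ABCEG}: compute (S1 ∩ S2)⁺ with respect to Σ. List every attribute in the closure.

ABCEG

S1 ∩ S2 = {BCE}.
B → G applies, adding G
C → A applies, adding A
Closure: {ABCEG}.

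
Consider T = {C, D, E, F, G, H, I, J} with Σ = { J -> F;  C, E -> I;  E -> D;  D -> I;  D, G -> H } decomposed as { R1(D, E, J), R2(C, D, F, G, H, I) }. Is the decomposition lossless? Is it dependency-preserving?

Lossless test: (D)⁺ = {D, I}, which is a superkey of neither fragment — lossy.
Dependency preservation: the restricted closure of {J} across the fragments never reaches {F}, so J → F cannot be enforced without a join — not preserved.

lossy and not dependency-preserving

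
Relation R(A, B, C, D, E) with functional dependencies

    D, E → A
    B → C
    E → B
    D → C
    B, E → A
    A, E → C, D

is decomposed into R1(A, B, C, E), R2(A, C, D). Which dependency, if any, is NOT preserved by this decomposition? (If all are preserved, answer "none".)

A, E → C, D

Check A, E → C, D: no single fragment contains all of {A, C, D, E}, and the restricted closure of {A, E} across the fragments never reaches {C, D}.
D, E → A is preserved.
B → C is preserved.
E → B is preserved.
D → C is preserved.
B, E → A is preserved.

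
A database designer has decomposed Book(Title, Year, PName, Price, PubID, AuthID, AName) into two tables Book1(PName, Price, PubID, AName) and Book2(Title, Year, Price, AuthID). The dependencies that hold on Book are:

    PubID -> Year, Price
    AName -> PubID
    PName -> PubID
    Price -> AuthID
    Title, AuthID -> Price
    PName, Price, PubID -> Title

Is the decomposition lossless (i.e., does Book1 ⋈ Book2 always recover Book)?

Common attributes: Book1 ∩ Book2 = {Price}.
Closure of {Price}: Price → AuthID applies, adding AuthID. So (Price)⁺ = {Price, AuthID}.
The closure contains neither all of Book1 = {PName, Price, PubID, AName} nor all of Book2 = {Title, Year, Price, AuthID}, so the common attributes are not a superkey of either fragment. The join is lossy.

No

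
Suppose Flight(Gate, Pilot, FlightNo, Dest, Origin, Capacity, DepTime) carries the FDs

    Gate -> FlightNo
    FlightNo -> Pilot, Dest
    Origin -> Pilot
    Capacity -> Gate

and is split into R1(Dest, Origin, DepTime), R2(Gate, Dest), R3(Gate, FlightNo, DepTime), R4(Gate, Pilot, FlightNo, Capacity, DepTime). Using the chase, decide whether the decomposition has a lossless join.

No

Chase test. Columns are Gate, Pilot, FlightNo, Dest, Origin, Capacity, DepTime; row i has aⱼ where attribute j ∈ Ri, else bᵢⱼ.
Initial tableau (one row per fragment):
  row 1: b11 b12 b13 a4 a5 b16 a7
  row 2: a1 b22 b23 a4 b25 b26 b27
  row 3: a1 b32 a3 b34 b35 b36 a7
  row 4: a1 a2 a3 b44 b45 a6 a7
Rows 2 and 3 agree on Gate; apply Gate→FlightNo and equate their FlightNo entries.
Rows 2 and 3 agree on FlightNo; apply FlightNo→Pilot, Dest and equate their Pilot, Dest entries.
Rows 2 and 4 agree on FlightNo; apply FlightNo→Pilot, Dest and equate their Pilot, Dest entries.
No row becomes fully distinguished — the join is lossy.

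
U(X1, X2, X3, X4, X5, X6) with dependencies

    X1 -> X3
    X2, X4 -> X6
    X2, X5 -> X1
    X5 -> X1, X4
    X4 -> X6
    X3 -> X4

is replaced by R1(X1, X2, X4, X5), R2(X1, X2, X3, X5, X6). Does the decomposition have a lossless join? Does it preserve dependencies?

Lossless test: (X1, X2, X5)⁺ = {X1, X2, X3, X4, X5, X6}, which contains all of one fragment — lossless.
Dependency preservation: the restricted closure of {X2, X4} across the fragments never reaches {X6}, so X2, X4 → X6 cannot be enforced without a join — not preserved.

lossless but not dependency-preserving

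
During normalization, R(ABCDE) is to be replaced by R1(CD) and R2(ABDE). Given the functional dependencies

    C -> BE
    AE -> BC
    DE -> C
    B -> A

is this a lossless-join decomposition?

Common attributes: R1 ∩ R2 = {D}.
No dependency enlarges {D}, so (D)⁺ = {D}.
The closure contains neither all of R1 = {CD} nor all of R2 = {ABDE}, so the common attributes are not a superkey of either fragment. The join is lossy.

No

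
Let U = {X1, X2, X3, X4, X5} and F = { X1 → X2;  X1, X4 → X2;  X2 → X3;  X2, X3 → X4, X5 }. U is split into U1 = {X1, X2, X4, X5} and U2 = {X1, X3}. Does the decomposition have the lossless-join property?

Common attributes: U1 ∩ U2 = {X1}.
Closure of {X1}: X1 → X2 applies, adding X2; X2 → X3 applies, adding X3; X2, X3 → X4, X5 applies, adding X4, X5. So (X1)⁺ = {X1, X2, X3, X4, X5}.
This closure contains every attribute of U1, so U1 ∩ U2 → U1. The join is lossless.

Yes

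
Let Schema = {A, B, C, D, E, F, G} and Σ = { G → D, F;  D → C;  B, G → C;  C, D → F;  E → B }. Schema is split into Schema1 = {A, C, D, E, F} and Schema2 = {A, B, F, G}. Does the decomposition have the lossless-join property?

Common attributes: Schema1 ∩ Schema2 = {A, F}.
No dependency enlarges {A, F}, so (A, F)⁺ = {A, F}.
The closure contains neither all of Schema1 = {A, C, D, E, F} nor all of Schema2 = {A, B, F, G}, so the common attributes are not a superkey of either fragment. The join is lossy.

No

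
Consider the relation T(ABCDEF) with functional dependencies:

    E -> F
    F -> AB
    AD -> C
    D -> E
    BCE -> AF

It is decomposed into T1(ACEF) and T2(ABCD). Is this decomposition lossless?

Common attributes: T1 ∩ T2 = {AC}.
No dependency enlarges {AC}, so (AC)⁺ = {AC}.
The closure contains neither all of T1 = {ACEF} nor all of T2 = {ABCD}, so the common attributes are not a superkey of either fragment. The join is lossy.

No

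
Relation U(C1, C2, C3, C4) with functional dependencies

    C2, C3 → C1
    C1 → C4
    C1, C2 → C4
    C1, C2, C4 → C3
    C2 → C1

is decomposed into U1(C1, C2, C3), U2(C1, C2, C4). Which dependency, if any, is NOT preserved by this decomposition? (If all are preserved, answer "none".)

none

C2, C3 → C1 lies within U1.
C1 → C4 lies within U2.
C1, C2 → C4 lies within U2.
C1, C2, C4 → C3: restricted closure across fragments reaches C3.
C2 → C1 lies within U1.
Every dependency is enforceable on the fragments, so the decomposition is dependency-preserving.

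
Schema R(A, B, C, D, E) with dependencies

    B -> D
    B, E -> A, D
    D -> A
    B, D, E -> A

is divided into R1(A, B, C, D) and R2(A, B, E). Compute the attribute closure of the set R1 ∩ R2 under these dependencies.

A, B, D

R1 ∩ R2 = {A, B}.
B → D applies, adding D
Closure: {A, B, D}.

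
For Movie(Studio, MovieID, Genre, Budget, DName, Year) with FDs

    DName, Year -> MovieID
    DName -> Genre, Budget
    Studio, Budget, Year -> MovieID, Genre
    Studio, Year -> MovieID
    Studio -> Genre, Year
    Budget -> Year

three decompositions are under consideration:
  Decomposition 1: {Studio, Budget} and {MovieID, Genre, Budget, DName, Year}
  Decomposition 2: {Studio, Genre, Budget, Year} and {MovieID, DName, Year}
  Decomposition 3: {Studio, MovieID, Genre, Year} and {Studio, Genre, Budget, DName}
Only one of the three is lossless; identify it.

Decomposition 3

Decomposition 1: common = {Budget}, closure = {Budget, Year} → lossy.
Decomposition 2: common = {Year}, closure = {Year} → lossy.
Decomposition 3: common = {Studio, Genre}, closure = {Studio, MovieID, Genre, Year} → lossless.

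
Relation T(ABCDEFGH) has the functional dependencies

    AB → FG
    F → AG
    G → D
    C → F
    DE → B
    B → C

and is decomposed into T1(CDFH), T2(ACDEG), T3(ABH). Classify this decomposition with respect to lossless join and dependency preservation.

Lossless test (chase): Rows 1 and 2 agree on C; apply C→F and equate their F entries. Rows 1 and 2 agree on F; apply F→AG and equate their AG entries. No row becomes fully distinguished — the join is lossy.
Dependency preservation: the restricted closure of {AB} across the fragments never reaches {FG}, so AB → FG cannot be enforced without a join — not preserved.

lossy and not dependency-preserving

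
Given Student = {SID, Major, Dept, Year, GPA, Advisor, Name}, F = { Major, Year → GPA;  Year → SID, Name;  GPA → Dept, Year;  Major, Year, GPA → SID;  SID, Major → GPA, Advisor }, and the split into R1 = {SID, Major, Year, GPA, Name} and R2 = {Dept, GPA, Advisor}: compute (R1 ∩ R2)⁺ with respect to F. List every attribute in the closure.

SID, Dept, Year, GPA, Name

R1 ∩ R2 = {GPA}.
GPA → Dept, Year applies, adding Dept, Year
Year → SID, Name applies, adding SID, Name
Closure: {SID, Dept, Year, GPA, Name}.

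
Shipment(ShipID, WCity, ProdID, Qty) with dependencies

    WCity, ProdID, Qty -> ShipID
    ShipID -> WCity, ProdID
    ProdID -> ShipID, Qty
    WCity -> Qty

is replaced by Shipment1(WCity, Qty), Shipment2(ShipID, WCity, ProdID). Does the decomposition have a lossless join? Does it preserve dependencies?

Lossless test: (WCity)⁺ = {WCity, Qty}, which contains all of one fragment — lossless.
Dependency preservation: WCity, ProdID, Qty → ShipID; ProdID → ShipID, Qty are not contained in any single fragment, but the restricted closure of each left-hand side across the fragments still reaches the right-hand side; the remaining FDs each lie inside some fragment. All dependencies are preserved.

lossless and dependency-preserving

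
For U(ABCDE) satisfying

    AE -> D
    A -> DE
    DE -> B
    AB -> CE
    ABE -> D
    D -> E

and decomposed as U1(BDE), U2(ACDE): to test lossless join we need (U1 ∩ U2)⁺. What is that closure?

U1 ∩ U2 = {DE}.
DE → B applies, adding B
Closure: {BDE}.

BDE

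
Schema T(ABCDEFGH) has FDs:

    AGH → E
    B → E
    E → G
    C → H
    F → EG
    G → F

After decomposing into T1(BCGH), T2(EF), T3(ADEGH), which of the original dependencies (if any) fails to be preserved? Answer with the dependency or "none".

none

AGH → E lies within T3.
B → E: restricted closure across fragments reaches E.
E → G lies within T3.
C → H lies within T1.
F → EG: restricted closure across fragments reaches EG.
G → F: restricted closure across fragments reaches F.
Every dependency is enforceable on the fragments, so the decomposition is dependency-preserving.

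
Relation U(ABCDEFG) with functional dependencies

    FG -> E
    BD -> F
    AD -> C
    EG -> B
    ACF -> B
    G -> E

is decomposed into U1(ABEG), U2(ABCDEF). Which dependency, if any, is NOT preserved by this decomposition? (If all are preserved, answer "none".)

none

FG → E: restricted closure across fragments reaches E.
BD → F lies within U2.
AD → C lies within U2.
EG → B lies within U1.
ACF → B lies within U2.
G → E lies within U1.
Every dependency is enforceable on the fragments, so the decomposition is dependency-preserving.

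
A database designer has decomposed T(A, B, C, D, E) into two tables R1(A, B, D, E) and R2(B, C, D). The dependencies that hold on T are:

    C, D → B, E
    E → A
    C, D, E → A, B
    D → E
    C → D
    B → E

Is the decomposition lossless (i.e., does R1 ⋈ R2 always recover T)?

Common attributes: R1 ∩ R2 = {B, D}.
Closure of {B, D}: D → E applies, adding E; E → A applies, adding A. So (B, D)⁺ = {A, B, D, E}.
This closure contains every attribute of R1, so R1 ∩ R2 → R1. The join is lossless.

Yes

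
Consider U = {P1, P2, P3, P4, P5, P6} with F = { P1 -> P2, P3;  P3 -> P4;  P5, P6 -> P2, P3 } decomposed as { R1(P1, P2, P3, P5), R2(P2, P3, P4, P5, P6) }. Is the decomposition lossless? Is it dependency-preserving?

lossy but dependency-preserving

Lossless test: (P2, P3, P5)⁺ = {P2, P3, P4, P5}, which is a superkey of neither fragment — lossy.
Dependency preservation: every FD's attributes lie within a single fragment, so each can be enforced locally — preserved.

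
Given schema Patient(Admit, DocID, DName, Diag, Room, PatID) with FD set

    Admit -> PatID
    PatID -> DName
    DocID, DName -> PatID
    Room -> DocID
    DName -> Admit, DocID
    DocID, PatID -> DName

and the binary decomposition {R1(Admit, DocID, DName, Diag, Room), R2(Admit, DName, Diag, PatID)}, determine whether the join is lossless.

Yes

Common attributes: R1 ∩ R2 = {Admit, DName, Diag}.
Closure of {Admit, DName, Diag}: Admit → PatID applies, adding PatID; DName → Admit, DocID applies, adding DocID. So (Admit, DName, Diag)⁺ = {Admit, DocID, DName, Diag, PatID}.
This closure contains every attribute of R2, so R1 ∩ R2 → R2. The join is lossless.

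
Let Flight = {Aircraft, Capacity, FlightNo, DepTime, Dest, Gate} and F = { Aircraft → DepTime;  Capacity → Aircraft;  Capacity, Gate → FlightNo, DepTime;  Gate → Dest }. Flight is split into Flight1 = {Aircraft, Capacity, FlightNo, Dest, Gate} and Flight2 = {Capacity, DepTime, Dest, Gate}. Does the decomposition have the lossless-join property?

Common attributes: Flight1 ∩ Flight2 = {Capacity, Dest, Gate}.
Closure of {Capacity, Dest, Gate}: Capacity → Aircraft applies, adding Aircraft; Capacity, Gate → FlightNo, DepTime applies, adding FlightNo, DepTime. So (Capacity, Dest, Gate)⁺ = {Aircraft, Capacity, FlightNo, DepTime, Dest, Gate}.
This closure contains every attribute of Flight1, so Flight1 ∩ Flight2 → Flight1. The join is lossless.

Yes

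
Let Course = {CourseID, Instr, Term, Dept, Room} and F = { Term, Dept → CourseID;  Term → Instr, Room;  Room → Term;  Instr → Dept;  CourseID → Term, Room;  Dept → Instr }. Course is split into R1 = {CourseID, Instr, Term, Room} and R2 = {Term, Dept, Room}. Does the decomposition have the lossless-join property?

Common attributes: R1 ∩ R2 = {Term, Room}.
Closure of {Term, Room}: Term → Instr, Room applies, adding Instr; Instr → Dept applies, adding Dept; Term, Dept → CourseID applies, adding CourseID. So (Term, Room)⁺ = {CourseID, Instr, Term, Dept, Room}.
This closure contains every attribute of R1, so R1 ∩ R2 → R1. The join is lossless.

Yes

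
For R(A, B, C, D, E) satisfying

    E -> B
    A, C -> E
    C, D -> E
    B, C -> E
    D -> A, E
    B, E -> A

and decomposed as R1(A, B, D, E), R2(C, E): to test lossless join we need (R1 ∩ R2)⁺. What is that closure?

R1 ∩ R2 = {E}.
E → B applies, adding B
B, E → A applies, adding A
Closure: {A, B, E}.

A, B, E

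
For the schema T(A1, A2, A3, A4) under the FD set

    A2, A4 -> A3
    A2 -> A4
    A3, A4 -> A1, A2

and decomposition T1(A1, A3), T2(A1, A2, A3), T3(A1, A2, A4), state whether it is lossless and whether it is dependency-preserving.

lossless but not dependency-preserving

Lossless test (chase): Rows 2 and 3 agree on A2; apply A2→A4 and equate their A4 entries. Rows 2 and 3 agree on A2, A4; apply A2, A4→A3 and equate their A3 entries. Row 2 is now all distinguished symbols — the join is lossless.
Dependency preservation: the restricted closure of {A3, A4} across the fragments never reaches {A1, A2}, so A3, A4 → A1, A2 cannot be enforced without a join — not preserved.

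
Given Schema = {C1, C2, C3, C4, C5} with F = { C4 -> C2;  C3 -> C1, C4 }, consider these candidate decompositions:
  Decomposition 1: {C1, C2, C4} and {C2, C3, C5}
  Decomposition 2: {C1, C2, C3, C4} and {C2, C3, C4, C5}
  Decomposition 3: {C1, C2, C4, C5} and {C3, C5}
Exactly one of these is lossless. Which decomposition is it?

Decomposition 2

Decomposition 1: common = {C2}, closure = {C2} → lossy.
Decomposition 2: common = {C2, C3, C4}, closure = {C1, C2, C3, C4} → lossless.
Decomposition 3: common = {C5}, closure = {C5} → lossy.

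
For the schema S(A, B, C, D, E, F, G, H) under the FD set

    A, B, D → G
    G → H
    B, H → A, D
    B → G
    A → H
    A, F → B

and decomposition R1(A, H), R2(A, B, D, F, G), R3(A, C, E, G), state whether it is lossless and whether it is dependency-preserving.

Lossless test (chase): Rows 2 and 3 agree on G; apply G→H and equate their H entries. Rows 1 and 2 agree on A; apply A→H and equate their H entries. No row becomes fully distinguished — the join is lossy.
Dependency preservation: the restricted closure of {G} across the fragments never reaches {H}, so G → H cannot be enforced without a join — not preserved.

lossy and not dependency-preserving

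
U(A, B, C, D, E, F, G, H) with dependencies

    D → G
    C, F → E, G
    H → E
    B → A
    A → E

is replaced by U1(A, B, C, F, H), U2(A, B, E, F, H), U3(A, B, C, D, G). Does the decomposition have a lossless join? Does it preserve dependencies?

Lossless test (chase): Rows 1 and 2 agree on H; apply H→E and equate their E entries. Rows 1 and 3 agree on A; apply A→E and equate their E entries. No row becomes fully distinguished — the join is lossy.
Dependency preservation: the restricted closure of {C, F} across the fragments never reaches {E, G}, so C, F → E, G cannot be enforced without a join — not preserved.

lossy and not dependency-preserving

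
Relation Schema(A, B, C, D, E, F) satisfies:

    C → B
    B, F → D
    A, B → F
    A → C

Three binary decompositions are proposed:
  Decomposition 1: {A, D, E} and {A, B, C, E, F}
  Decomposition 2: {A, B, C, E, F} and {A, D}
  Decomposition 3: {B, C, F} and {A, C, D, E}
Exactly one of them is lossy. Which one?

Decomposition 1: common = {A, E}, closure = {A, B, C, D, E, F} → lossless.
Decomposition 2: common = {A}, closure = {A, B, C, D, F} → lossless.
Decomposition 3: common = {C}, closure = {B, C} → lossy.

Decomposition 3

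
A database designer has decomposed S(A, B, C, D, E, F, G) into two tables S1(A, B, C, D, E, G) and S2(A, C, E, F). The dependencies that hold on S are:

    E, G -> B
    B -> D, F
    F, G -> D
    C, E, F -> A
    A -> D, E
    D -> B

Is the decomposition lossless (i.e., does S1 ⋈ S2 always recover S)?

Yes

Common attributes: S1 ∩ S2 = {A, C, E}.
Closure of {A, C, E}: A → D, E applies, adding D; D → B applies, adding B; B → D, F applies, adding F. So (A, C, E)⁺ = {A, B, C, D, E, F}.
This closure contains every attribute of S2, so S1 ∩ S2 → S2. The join is lossless.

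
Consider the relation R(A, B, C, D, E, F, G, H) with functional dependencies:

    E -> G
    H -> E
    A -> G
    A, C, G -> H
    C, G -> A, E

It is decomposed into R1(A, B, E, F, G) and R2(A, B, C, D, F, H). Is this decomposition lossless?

Common attributes: R1 ∩ R2 = {A, B, F}.
Closure of {A, B, F}: A → G applies, adding G. So (A, B, F)⁺ = {A, B, F, G}.
The closure contains neither all of R1 = {A, B, E, F, G} nor all of R2 = {A, B, C, D, F, H}, so the common attributes are not a superkey of either fragment. The join is lossy.

No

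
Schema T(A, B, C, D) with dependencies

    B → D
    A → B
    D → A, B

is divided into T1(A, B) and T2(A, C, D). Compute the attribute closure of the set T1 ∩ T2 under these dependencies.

T1 ∩ T2 = {A}.
A → B applies, adding B
B → D applies, adding D
Closure: {A, B, D}.

A, B, D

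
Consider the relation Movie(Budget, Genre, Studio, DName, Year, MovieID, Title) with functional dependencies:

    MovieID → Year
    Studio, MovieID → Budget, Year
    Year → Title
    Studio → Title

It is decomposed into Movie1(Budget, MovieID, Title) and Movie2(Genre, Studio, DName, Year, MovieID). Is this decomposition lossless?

Common attributes: Movie1 ∩ Movie2 = {MovieID}.
Closure of {MovieID}: MovieID → Year applies, adding Year; Year → Title applies, adding Title. So (MovieID)⁺ = {Year, MovieID, Title}.
The closure contains neither all of Movie1 = {Budget, MovieID, Title} nor all of Movie2 = {Genre, Studio, DName, Year, MovieID}, so the common attributes are not a superkey of either fragment. The join is lossy.

No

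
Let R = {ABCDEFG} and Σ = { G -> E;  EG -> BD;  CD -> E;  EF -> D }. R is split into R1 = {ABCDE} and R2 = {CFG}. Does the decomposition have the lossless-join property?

Common attributes: R1 ∩ R2 = {C}.
No dependency enlarges {C}, so (C)⁺ = {C}.
The closure contains neither all of R1 = {ABCDE} nor all of R2 = {CFG}, so the common attributes are not a superkey of either fragment. The join is lossy.

No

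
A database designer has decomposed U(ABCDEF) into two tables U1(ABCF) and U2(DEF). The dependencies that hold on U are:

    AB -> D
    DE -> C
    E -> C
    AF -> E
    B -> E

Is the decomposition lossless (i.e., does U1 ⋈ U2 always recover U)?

Common attributes: U1 ∩ U2 = {F}.
No dependency enlarges {F}, so (F)⁺ = {F}.
The closure contains neither all of U1 = {ABCF} nor all of U2 = {DEF}, so the common attributes are not a superkey of either fragment. The join is lossy.

No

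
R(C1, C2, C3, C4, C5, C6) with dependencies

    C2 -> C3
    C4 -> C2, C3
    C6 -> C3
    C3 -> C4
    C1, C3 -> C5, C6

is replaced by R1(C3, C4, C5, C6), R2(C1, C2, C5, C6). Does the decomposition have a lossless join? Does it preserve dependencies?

lossless but not dependency-preserving

Lossless test: (C5, C6)⁺ = {C2, C3, C4, C5, C6}, which contains all of one fragment — lossless.
Dependency preservation: the restricted closure of {C2} across the fragments never reaches {C3}, so C2 → C3 cannot be enforced without a join — not preserved.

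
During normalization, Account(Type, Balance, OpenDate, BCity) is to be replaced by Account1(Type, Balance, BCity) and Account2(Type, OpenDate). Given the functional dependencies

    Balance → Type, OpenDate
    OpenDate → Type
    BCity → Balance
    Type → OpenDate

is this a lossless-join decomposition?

Yes

Common attributes: Account1 ∩ Account2 = {Type}.
Closure of {Type}: Type → OpenDate applies, adding OpenDate. So (Type)⁺ = {Type, OpenDate}.
This closure contains every attribute of Account2, so Account1 ∩ Account2 → Account2. The join is lossless.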